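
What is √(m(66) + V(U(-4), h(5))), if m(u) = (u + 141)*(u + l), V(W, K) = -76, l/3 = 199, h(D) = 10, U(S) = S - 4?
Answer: √137165 ≈ 370.36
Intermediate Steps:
U(S) = -4 + S
l = 597 (l = 3*199 = 597)
m(u) = (141 + u)*(597 + u) (m(u) = (u + 141)*(u + 597) = (141 + u)*(597 + u))
√(m(66) + V(U(-4), h(5))) = √((84177 + 66² + 738*66) - 76) = √((84177 + 4356 + 48708) - 76) = √(137241 - 76) = √137165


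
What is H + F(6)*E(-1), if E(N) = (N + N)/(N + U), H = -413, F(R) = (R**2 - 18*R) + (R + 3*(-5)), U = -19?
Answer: -4211/10 ≈ -421.10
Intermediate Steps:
F(R) = -15 + R**2 - 17*R (F(R) = (R**2 - 18*R) + (R - 15) = (R**2 - 18*R) + (-15 + R) = -15 + R**2 - 17*R)
E(N) = 2*N/(-19 + N) (E(N) = (N + N)/(N - 19) = (2*N)/(-19 + N) = 2*N/(-19 + N))
H + F(6)*E(-1) = -413 + (-15 + 6**2 - 17*6)*(2*(-1)/(-19 - 1)) = -413 + (-15 + 36 - 102)*(2*(-1)/(-20)) = -413 - 162*(-1)*(-1)/20 = -413 - 81*1/10 = -413 - 81/10 = -4211/10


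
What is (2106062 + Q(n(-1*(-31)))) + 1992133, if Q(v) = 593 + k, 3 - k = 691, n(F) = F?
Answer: 4098100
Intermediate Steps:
k = -688 (k = 3 - 1*691 = 3 - 691 = -688)
Q(v) = -95 (Q(v) = 593 - 688 = -95)
(2106062 + Q(n(-1*(-31)))) + 1992133 = (2106062 - 95) + 1992133 = 2105967 + 1992133 = 4098100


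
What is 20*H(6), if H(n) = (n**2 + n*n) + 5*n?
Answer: 2040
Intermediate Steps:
H(n) = 2*n**2 + 5*n (H(n) = (n**2 + n**2) + 5*n = 2*n**2 + 5*n)
20*H(6) = 20*(6*(5 + 2*6)) = 20*(6*(5 + 12)) = 20*(6*17) = 20*102 = 2040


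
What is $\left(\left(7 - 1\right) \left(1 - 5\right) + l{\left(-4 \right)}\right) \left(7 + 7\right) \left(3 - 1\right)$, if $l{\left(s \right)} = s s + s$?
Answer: $-336$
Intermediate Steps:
$l{\left(s \right)} = s + s^{2}$ ($l{\left(s \right)} = s^{2} + s = s + s^{2}$)
$\left(\left(7 - 1\right) \left(1 - 5\right) + l{\left(-4 \right)}\right) \left(7 + 7\right) \left(3 - 1\right) = \left(\left(7 - 1\right) \left(1 - 5\right) - 4 \left(1 - 4\right)\right) \left(7 + 7\right) \left(3 - 1\right) = \left(6 \left(-4\right) - -12\right) 14 \cdot 2 = \left(-24 + 12\right) 28 = \left(-12\right) 28 = -336$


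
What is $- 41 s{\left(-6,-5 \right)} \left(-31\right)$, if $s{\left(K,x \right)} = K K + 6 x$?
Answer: $7626$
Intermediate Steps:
$s{\left(K,x \right)} = K^{2} + 6 x$
$- 41 s{\left(-6,-5 \right)} \left(-31\right) = - 41 \left(\left(-6\right)^{2} + 6 \left(-5\right)\right) \left(-31\right) = - 41 \left(36 - 30\right) \left(-31\right) = \left(-41\right) 6 \left(-31\right) = \left(-246\right) \left(-31\right) = 7626$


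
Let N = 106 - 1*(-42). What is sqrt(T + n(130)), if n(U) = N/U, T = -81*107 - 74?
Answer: I*sqrt(36925915)/65 ≈ 93.487*I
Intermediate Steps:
T = -8741 (T = -8667 - 74 = -8741)
N = 148 (N = 106 + 42 = 148)
n(U) = 148/U
sqrt(T + n(130)) = sqrt(-8741 + 148/130) = sqrt(-8741 + 148*(1/130)) = sqrt(-8741 + 74/65) = sqrt(-568091/65) = I*sqrt(36925915)/65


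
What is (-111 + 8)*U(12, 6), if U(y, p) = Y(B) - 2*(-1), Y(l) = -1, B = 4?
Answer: -103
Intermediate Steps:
U(y, p) = 1 (U(y, p) = -1 - 2*(-1) = -1 + 2 = 1)
(-111 + 8)*U(12, 6) = (-111 + 8)*1 = -103*1 = -103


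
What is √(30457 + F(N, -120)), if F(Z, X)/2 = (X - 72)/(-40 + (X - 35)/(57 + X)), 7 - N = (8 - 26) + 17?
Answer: √170410067905/2365 ≈ 174.55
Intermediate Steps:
N = 8 (N = 7 - ((8 - 26) + 17) = 7 - (-18 + 17) = 7 - 1*(-1) = 7 + 1 = 8)
F(Z, X) = 2*(-72 + X)/(-40 + (-35 + X)/(57 + X)) (F(Z, X) = 2*((X - 72)/(-40 + (X - 35)/(57 + X))) = 2*((-72 + X)/(-40 + (-35 + X)/(57 + X))) = 2*(-72 + X)/(-40 + (-35 + X)/(57 + X)))
√(30457 + F(N, -120)) = √(30457 + 2*(4104 - 1*(-120)² + 15*(-120))/(2315 + 39*(-120))) = √(30457 + 2*(4104 - 1*14400 - 1800)/(2315 - 4680)) = √(30457 + 2*(4104 - 14400 - 1800)/(-2365)) = √(30457 + 2*(-1/2365)*(-12096)) = √(30457 + 24192/2365) = √(72054997/2365) = √170410067905/2365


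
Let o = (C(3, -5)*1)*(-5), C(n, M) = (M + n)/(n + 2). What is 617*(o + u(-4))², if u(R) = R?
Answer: 2468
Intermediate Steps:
C(n, M) = (M + n)/(2 + n)
o = 2 (o = (((-5 + 3)/(2 + 3))*1)*(-5) = ((-2/5)*1)*(-5) = (((⅕)*(-2))*1)*(-5) = -⅖*1*(-5) = -⅖*(-5) = 2)
617*(o + u(-4))² = 617*(2 - 4)² = 617*(-2)² = 617*4 = 2468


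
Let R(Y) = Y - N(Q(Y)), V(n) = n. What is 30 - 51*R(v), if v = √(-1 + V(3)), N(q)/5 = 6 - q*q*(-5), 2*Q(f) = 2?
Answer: 2835 - 51*√2 ≈ 2762.9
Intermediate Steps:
Q(f) = 1 (Q(f) = (½)*2 = 1)
N(q) = 30 + 25*q² (N(q) = 5*(6 - q*q*(-5)) = 5*(6 - q²*(-5)) = 5*(6 - (-5)*q²) = 5*(6 + 5*q²) = 30 + 25*q²)
v = √2 (v = √(-1 + 3) = √2 ≈ 1.4142)
R(Y) = -55 + Y (R(Y) = Y - (30 + 25*1²) = Y - (30 + 25*1) = Y - (30 + 25) = Y - 1*55 = Y - 55 = -55 + Y)
30 - 51*R(v) = 30 - 51*(-55 + √2) = 30 + (2805 - 51*√2) = 2835 - 51*√2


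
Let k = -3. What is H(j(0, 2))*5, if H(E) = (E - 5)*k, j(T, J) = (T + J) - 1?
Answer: 60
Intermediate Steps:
j(T, J) = -1 + J + T (j(T, J) = (J + T) - 1 = -1 + J + T)
H(E) = 15 - 3*E (H(E) = (E - 5)*(-3) = (-5 + E)*(-3) = 15 - 3*E)
H(j(0, 2))*5 = (15 - 3*(-1 + 2 + 0))*5 = (15 - 3*1)*5 = (15 - 3)*5 = 12*5 = 60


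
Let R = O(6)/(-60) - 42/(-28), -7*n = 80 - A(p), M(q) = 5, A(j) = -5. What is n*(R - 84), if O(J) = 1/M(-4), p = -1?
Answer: 420767/420 ≈ 1001.8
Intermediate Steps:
O(J) = 1/5
n = -85/7 (n = -(80 - 1*(-5))/7 = -(80 + 5)/7 = -1/7*85 = -85/7 ≈ -12.143)
R = 449/300 (R = (1/5)/(-60) - 42/(-28) = (1/5)*(-1/60) - 42*(-1/28) = -1/300 + 3/2 = 449/300 ≈ 1.4967)
n*(R - 84) = -85*(449/300 - 84)/7 = -85/7*(-24751/300) = 420767/420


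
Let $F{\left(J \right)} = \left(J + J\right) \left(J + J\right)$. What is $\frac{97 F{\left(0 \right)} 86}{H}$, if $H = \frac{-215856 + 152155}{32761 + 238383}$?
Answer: $0$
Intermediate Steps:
$F{\left(J \right)} = 4 J^{2}$ ($F{\left(J \right)} = 2 J 2 J = 4 J^{2}$)
$H = - \frac{63701}{271144} \approx -0.23493$
$\frac{97 F{\left(0 \right)} 86}{H} = \frac{97 \cdot 4 \cdot 0^{2} \cdot 86}{- \frac{63701}{271144}} = 97 \cdot 4 \cdot 0 \cdot 86 \left(- \frac{271144}{63701}\right) = 97 \cdot 0 \cdot 86 \left(- \frac{271144}{63701}\right) = 0 \cdot 86 \left(- \frac{271144}{63701}\right) = 0 \left(- \frac{271144}{63701}\right) = 0$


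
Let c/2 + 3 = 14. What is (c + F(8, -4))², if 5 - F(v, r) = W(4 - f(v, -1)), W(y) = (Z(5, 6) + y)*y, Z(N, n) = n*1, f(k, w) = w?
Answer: 784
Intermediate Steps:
c = 22 (c = -6 + 2*14 = -6 + 28 = 22)
Z(N, n) = n
W(y) = y*(6 + y) (W(y) = (6 + y)*y = y*(6 + y))
F(v, r) = -50 (F(v, r) = 5 - (4 - 1*(-1))*(6 + (4 - 1*(-1))) = 5 - (4 + 1)*(6 + (4 + 1)) = 5 - 5*(6 + 5) = 5 - 5*11 = 5 - 1*55 = 5 - 55 = -50)
(c + F(8, -4))² = (22 - 50)² = (-28)² = 784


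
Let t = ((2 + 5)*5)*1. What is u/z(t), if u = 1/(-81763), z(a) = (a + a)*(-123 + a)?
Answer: 1/503660080 ≈ 1.9855e-9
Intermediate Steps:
t = 35 (t = (7*5)*1 = 35*1 = 35)
z(a) = 2*a*(-123 + a) (z(a) = (2*a)*(-123 + a) = 2*a*(-123 + a))
u = -1/81763 ≈ -1.2230e-5
u/z(t) = -1/(70*(-123 + 35))/81763 = -1/(81763*(2*35*(-88))) = -1/81763/(-6160) = -1/81763*(-1/6160) = 1/503660080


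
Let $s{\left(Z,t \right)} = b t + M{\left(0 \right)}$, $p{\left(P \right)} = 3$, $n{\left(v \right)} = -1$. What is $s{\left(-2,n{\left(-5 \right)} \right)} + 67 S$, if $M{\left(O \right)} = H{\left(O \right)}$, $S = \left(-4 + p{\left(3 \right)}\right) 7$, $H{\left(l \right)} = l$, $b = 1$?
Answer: $-470$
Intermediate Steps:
$S = -7$ ($S = \left(-4 + 3\right) 7 = \left(-1\right) 7 = -7$)
$M{\left(O \right)} = O$
$s{\left(Z,t \right)} = t$ ($s{\left(Z,t \right)} = 1 t + 0 = t + 0 = t$)
$s{\left(-2,n{\left(-5 \right)} \right)} + 67 S = -1 + 67 \left(-7\right) = -1 - 469 = -470$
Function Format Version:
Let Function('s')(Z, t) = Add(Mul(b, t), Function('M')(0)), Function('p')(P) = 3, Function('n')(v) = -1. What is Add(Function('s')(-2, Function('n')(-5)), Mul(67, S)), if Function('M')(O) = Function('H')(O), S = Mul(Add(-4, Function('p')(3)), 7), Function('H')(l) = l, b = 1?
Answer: -470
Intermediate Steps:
S = -7 (S = Mul(Add(-4, 3), 7) = Mul(-1, 7) = -7)
Function('M')(O) = O
Function('s')(Z, t) = t (Function('s')(Z, t) = Add(Mul(1, t), 0) = Add(t, 0) = t)
Add(Function('s')(-2, Function('n')(-5)), Mul(67, S)) = Add(-1, Mul(67, -7)) = Add(-1, -469) = -470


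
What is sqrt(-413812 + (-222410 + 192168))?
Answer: I*sqrt(444054) ≈ 666.37*I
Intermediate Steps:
sqrt(-413812 + (-222410 + 192168)) = sqrt(-413812 - 30242) = sqrt(-444054) = I*sqrt(444054)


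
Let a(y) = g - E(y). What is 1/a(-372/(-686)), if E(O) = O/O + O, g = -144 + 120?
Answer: -343/8761 ≈ -0.039151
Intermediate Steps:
g = -24
E(O) = 1 + O
a(y) = -25 - y (a(y) = -24 - (1 + y) = -24 + (-1 - y) = -25 - y)
1/a(-372/(-686)) = 1/(-25 - (-372)/(-686)) = 1/(-25 - (-372)*(-1)/686) = 1/(-25 - 1*186/343) = 1/(-25 - 186/343) = 1/(-8761/343) = -343/8761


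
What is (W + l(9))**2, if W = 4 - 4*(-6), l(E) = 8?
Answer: 1296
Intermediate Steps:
W = 28 (W = 4 + 24 = 28)
(W + l(9))**2 = (28 + 8)**2 = 36**2 = 1296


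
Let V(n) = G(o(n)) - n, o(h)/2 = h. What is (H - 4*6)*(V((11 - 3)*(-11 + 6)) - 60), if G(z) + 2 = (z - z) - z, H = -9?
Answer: -1914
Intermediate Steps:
o(h) = 2*h
G(z) = -2 - z (G(z) = -2 + ((z - z) - z) = -2 + (0 - z) = -2 - z)
V(n) = -2 - 3*n (V(n) = (-2 - 2*n) - n = -2 - 3*n)
(H - 4*6)*(V((11 - 3)*(-11 + 6)) - 60) = (-9 - 4*6)*((-2 - 3*(11 - 3)*(-11 + 6)) - 60) = (-9 - 24)*((-2 - 24*(-5)) - 60) = -33*((-2 - 3*(-40)) - 60) = -33*((-2 + 120) - 60) = -33*(118 - 60) = -33*58 = -1914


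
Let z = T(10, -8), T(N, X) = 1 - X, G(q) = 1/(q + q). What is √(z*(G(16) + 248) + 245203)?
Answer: √15835858/8 ≈ 497.43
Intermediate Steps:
G(q) = 1/(2*q)
z = 9 (z = 1 - 1*(-8) = 1 + 8 = 9)
√(z*(G(16) + 248) + 245203) = √(9*((½)/16 + 248) + 245203) = √(9*((½)*(1/16) + 248) + 245203) = √(9*(1/32 + 248) + 245203) = √(9*(7937/32) + 245203) = √(71433/32 + 245203) = √(7917929/32) = √15835858/8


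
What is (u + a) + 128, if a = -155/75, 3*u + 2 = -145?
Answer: 1154/15 ≈ 76.933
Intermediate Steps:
u = -49 (u = -⅔ + (⅓)*(-145) = -⅔ - 145/3 = -49)
a = -31/15 (a = -155*1/75 = -31/15 ≈ -2.0667)
(u + a) + 128 = (-49 - 31/15) + 128 = -766/15 + 128 = 1154/15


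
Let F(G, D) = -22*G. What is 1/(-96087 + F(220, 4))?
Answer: -1/100927 ≈ -9.9082e-6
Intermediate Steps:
1/(-96087 + F(220, 4)) = 1/(-96087 - 22*220) = 1/(-96087 - 4840) = 1/(-100927) = -1/100927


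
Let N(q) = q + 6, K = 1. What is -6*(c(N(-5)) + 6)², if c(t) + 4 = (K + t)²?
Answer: -216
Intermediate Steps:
N(q) = 6 + q
c(t) = -4 + (1 + t)²
-6*(c(N(-5)) + 6)² = -6*((-4 + (1 + (6 - 5))²) + 6)² = -6*((-4 + (1 + 1)²) + 6)² = -6*((-4 + 2²) + 6)² = -6*((-4 + 4) + 6)² = -6*(0 + 6)² = -6*6² = -6*36 = -216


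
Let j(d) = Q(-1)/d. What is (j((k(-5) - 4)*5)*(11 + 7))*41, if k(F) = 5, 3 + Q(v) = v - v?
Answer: -2214/5 ≈ -442.80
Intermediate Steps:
Q(v) = -3 (Q(v) = -3 + (v - v) = -3 + 0 = -3)
j(d) = -3/d
(j((k(-5) - 4)*5)*(11 + 7))*41 = ((-3*1/(5*(5 - 4)))*(11 + 7))*41 = (-3/(1*5)*18)*41 = (-3/5*18)*41 = (-3*1/5*18)*41 = -3/5*18*41 = -54/5*41 = -2214/5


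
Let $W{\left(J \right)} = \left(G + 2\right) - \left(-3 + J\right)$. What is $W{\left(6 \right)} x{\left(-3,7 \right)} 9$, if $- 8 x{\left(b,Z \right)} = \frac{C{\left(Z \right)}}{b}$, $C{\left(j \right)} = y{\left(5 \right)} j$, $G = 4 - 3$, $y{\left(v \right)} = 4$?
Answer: $0$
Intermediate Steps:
$G = 1$
$W{\left(J \right)} = 6 - J$ ($W{\left(J \right)} = \left(1 + 2\right) - \left(-3 + J\right) = 3 - \left(-3 + J\right) = 6 - J$)
$C{\left(j \right)} = 4 j$
$x{\left(b,Z \right)} = - \frac{Z}{2 b}$ ($x{\left(b,Z \right)} = - \frac{4 Z \frac{1}{b}}{8} = - \frac{Z}{2 b}$)
$W{\left(6 \right)} x{\left(-3,7 \right)} 9 = \left(6 - 6\right) \left(\left(- \frac{1}{2}\right) 7 \frac{1}{-3}\right) 9 = \left(6 - 6\right) \left(\left(- \frac{1}{2}\right) 7 \left(- \frac{1}{3}\right)\right) 9 = 0 \cdot \frac{7}{6} \cdot 9 = 0 \cdot 9 = 0$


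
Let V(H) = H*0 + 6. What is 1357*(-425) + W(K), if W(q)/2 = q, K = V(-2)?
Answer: -576713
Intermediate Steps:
V(H) = 6 (V(H) = 0 + 6 = 6)
K = 6
W(q) = 2*q
1357*(-425) + W(K) = 1357*(-425) + 2*6 = -576725 + 12 = -576713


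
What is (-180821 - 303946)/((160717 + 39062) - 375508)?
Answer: 484767/175729 ≈ 2.7586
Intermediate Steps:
(-180821 - 303946)/((160717 + 39062) - 375508) = -484767/(199779 - 375508) = -484767/(-175729) = -484767*(-1/175729) = 484767/175729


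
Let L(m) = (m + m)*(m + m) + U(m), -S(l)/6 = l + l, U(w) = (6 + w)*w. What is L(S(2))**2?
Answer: 7485696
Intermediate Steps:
U(w) = w*(6 + w)
S(l) = -12*l (S(l) = -6*(l + l) = -12*l)
L(m) = 4*m**2 + m*(6 + m) (L(m) = (m + m)*(m + m) + m*(6 + m) = (2*m)*(2*m) + m*(6 + m) = 4*m**2 + m*(6 + m))
L(S(2))**2 = ((-12*2)*(6 + 5*(-12*2)))**2 = (-24*(6 + 5*(-24)))**2 = (-24*(6 - 120))**2 = (-24*(-114))**2 = 2736**2 = 7485696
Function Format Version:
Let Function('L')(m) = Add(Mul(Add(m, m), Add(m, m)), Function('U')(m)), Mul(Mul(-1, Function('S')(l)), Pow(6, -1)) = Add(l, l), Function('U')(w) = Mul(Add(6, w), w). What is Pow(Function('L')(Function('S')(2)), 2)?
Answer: 7485696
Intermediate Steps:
Function('U')(w) = Mul(w, Add(6, w))
Function('S')(l) = Mul(-12, l) (Function('S')(l) = Mul(-6, Add(l, l)) = Mul(-6, Mul(2, l)) = Mul(-12, l))
Function('L')(m) = Add(Mul(4, Pow(m, 2)), Mul(m, Add(6, m))) (Function('L')(m) = Add(Mul(Add(m, m), Add(m, m)), Mul(m, Add(6, m))) = Add(Mul(Mul(2, m), Mul(2, m)), Mul(m, Add(6, m))) = Add(Mul(4, Pow(m, 2)), Mul(m, Add(6, m))))
Pow(Function('L')(Function('S')(2)), 2) = Pow(Mul(Mul(-12, 2), Add(6, Mul(5, Mul(-12, 2)))), 2) = Pow(Mul(-24, Add(6, Mul(5, -24))), 2) = Pow(Mul(-24, Add(6, -120)), 2) = Pow(Mul(-24, -114), 2) = Pow(2736, 2) = 7485696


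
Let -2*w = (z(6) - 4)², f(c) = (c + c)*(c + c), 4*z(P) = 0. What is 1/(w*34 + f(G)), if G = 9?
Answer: 1/52 ≈ 0.019231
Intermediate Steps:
z(P) = 0 (z(P) = (¼)*0 = 0)
f(c) = 4*c² (f(c) = (2*c)*(2*c) = 4*c²)
w = -8 (w = -(0 - 4)²/2 = -½*(-4)² = -½*16 = -8)
1/(w*34 + f(G)) = 1/(-8*34 + 4*9²) = 1/(-272 + 4*81) = 1/(-272 + 324) = 1/52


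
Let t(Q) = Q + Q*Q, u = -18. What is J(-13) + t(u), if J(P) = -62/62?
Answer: 305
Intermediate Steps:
J(P) = -1 (J(P) = -62*1/62 = -1)
t(Q) = Q + Q**2
J(-13) + t(u) = -1 - 18*(1 - 18) = -1 - 18*(-17) = -1 + 306 = 305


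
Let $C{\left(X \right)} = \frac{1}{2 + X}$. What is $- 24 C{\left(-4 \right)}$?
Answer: $12$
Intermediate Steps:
$- 24 C{\left(-4 \right)} = - \frac{24}{2 - 4} = - \frac{24}{-2} = \left(-24\right) \left(- \frac{1}{2}\right) = 12$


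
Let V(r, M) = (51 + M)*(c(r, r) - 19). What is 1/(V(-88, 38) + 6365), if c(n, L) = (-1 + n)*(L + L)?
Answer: 1/1398770 ≈ 7.1491e-7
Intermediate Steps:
c(n, L) = 2*L*(-1 + n) (c(n, L) = (-1 + n)*(2*L) = 2*L*(-1 + n))
V(r, M) = (-19 + 2*r*(-1 + r))*(51 + M) (V(r, M) = (51 + M)*(2*r*(-1 + r) - 19) = (51 + M)*(-19 + 2*r*(-1 + r)) = (-19 + 2*r*(-1 + r))*(51 + M))
1/(V(-88, 38) + 6365) = 1/((-969 - 19*38 + 102*(-88)*(-1 - 88) + 2*38*(-88)*(-1 - 88)) + 6365) = 1/((-969 - 722 + 102*(-88)*(-89) + 2*38*(-88)*(-89)) + 6365) = 1/((-969 - 722 + 798864 + 595232) + 6365) = 1/(1392405 + 6365) = 1/1398770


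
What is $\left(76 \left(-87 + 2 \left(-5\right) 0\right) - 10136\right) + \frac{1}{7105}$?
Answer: $- \frac{118994539}{7105} \approx -16748.0$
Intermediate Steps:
$\left(76 \left(-87 + 2 \left(-5\right) 0\right) - 10136\right) + \frac{1}{7105} = \left(76 \left(-87 - 0\right) - 10136\right) + \frac{1}{7105} = \left(76 \left(-87 + 0\right) - 10136\right) + \frac{1}{7105} = \left(76 \left(-87\right) - 10136\right) + \frac{1}{7105} = \left(-6612 - 10136\right) + \frac{1}{7105} = -16748 + \frac{1}{7105} = - \frac{118994539}{7105}$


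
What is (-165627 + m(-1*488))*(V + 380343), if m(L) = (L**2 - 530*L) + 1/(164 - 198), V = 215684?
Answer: 6710868854099/34 ≈ 1.9738e+11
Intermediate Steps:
m(L) = -1/34 + L**2 - 530*L (m(L) = (L**2 - 530*L) + 1/(-34) = (L**2 - 530*L) - 1/34 = -1/34 + L**2 - 530*L)
(-165627 + m(-1*488))*(V + 380343) = (-165627 + (-1/34 + (-1*488)**2 - (-530)*488))*(215684 + 380343) = (-165627 + (-1/34 + (-488)**2 - 530*(-488)))*596027 = (-165627 + (-1/34 + 238144 + 258640))*596027 = (-165627 + 16890655/34)*596027 = (11259337/34)*596027 = 6710868854099/34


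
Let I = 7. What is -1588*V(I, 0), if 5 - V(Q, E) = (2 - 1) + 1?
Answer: -4764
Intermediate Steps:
V(Q, E) = 3 (V(Q, E) = 5 - ((2 - 1) + 1) = 5 - (1 + 1) = 5 - 1*2 = 5 - 2 = 3)
-1588*V(I, 0) = -1588*3 = -4764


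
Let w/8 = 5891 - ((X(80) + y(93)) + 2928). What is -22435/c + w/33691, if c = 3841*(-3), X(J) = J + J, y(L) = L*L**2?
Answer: -73134596351/388221393 ≈ -188.38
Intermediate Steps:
y(L) = L**3
X(J) = 2*J
w = -6412432 (w = 8*(5891 - ((2*80 + 93**3) + 2928)) = 8*(5891 - ((160 + 804357) + 2928)) = 8*(5891 - (804517 + 2928)) = 8*(5891 - 1*807445) = 8*(5891 - 807445) = 8*(-801554) = -6412432)
c = -11523
-22435/c + w/33691 = -22435/(-11523) - 6412432/33691 = -22435*(-1/11523) - 6412432*1/33691 = 22435/11523 - 6412432/33691 = -73134596351/388221393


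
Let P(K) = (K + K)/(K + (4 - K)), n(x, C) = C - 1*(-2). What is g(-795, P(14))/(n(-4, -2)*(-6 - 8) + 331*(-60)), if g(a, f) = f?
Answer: -7/19860 ≈ -0.00035247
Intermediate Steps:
n(x, C) = 2 + C (n(x, C) = C + 2 = 2 + C)
P(K) = K/2 (P(K) = (2*K)/4 = (2*K)*(¼) = K/2)
g(-795, P(14))/(n(-4, -2)*(-6 - 8) + 331*(-60)) = ((½)*14)/((2 - 2)*(-6 - 8) + 331*(-60)) = 7/(0*(-14) - 19860) = 7/(0 - 19860) = 7/(-19860) = 7*(-1/19860) = -7/19860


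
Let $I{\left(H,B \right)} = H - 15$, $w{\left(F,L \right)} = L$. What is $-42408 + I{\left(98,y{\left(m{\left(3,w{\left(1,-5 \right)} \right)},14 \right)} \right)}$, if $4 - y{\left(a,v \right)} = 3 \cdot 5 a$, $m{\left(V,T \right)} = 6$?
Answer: $-42325$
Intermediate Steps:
$y{\left(a,v \right)} = 4 - 15 a$ ($y{\left(a,v \right)} = 4 - 3 \cdot 5 a = 4 - 15 a$)
$I{\left(H,B \right)} = -15 + H$
$-42408 + I{\left(98,y{\left(m{\left(3,w{\left(1,-5 \right)} \right)},14 \right)} \right)} = -42408 + \left(-15 + 98\right) = -42408 + 83 = -42325$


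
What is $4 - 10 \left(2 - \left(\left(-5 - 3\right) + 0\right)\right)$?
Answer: $-96$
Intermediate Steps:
$4 - 10 \left(2 - \left(\left(-5 - 3\right) + 0\right)\right) = 4 - 10 \left(2 - \left(-8 + 0\right)\right) = 4 - 10 \left(2 - -8\right) = 4 - 10 \left(2 + 8\right) = 4 - 100 = -96$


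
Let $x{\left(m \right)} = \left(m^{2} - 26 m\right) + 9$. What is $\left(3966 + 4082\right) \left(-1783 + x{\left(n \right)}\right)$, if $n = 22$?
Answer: $-14985376$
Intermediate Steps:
$x{\left(m \right)} = 9 + m^{2} - 26 m$
$\left(3966 + 4082\right) \left(-1783 + x{\left(n \right)}\right) = \left(3966 + 4082\right) \left(-1783 + \left(9 + 22^{2} - 572\right)\right) = 8048 \left(-1783 + \left(9 + 484 - 572\right)\right) = 8048 \left(-1783 - 79\right) = 8048 \left(-1862\right) = -14985376$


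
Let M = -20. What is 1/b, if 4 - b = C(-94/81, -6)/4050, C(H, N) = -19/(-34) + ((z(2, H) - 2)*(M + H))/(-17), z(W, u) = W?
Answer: 137700/550781 ≈ 0.25001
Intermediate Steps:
C(H, N) = 19/34 (C(H, N) = -19/(-34) + ((2 - 2)*(-20 + H))/(-17) = -19*(-1/34) + (0*(-20 + H))*(-1/17) = 19/34 + 0*(-1/17) = 19/34 + 0 = 19/34)
b = 550781/137700 (b = 4 - 19/(34*4050) = 4 - 1*19/137700 = 4 - 19/137700 = 550781/137700 ≈ 3.9999)
1/b = 1/(550781/137700) = 137700/550781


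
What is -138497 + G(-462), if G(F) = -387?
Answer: -138884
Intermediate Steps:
-138497 + G(-462) = -138497 - 387 = -138884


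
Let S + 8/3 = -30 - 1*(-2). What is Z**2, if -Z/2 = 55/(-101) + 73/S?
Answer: 738698041/21585316 ≈ 34.222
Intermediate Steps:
S = -92/3 (S = -8/3 + (-30 - 1*(-2)) = -8/3 + (-30 + 2) = -8/3 - 28 = -92/3 ≈ -30.667)
Z = 27179/4646 (Z = -2*(55/(-101) + 73/(-92/3)) = -2*(55*(-1/101) + 73*(-3/92)) = -2*(-55/101 - 219/92) = -2*(-27179/9292) = 27179/4646 ≈ 5.8500)
Z**2 = (27179/4646)**2 = 738698041/21585316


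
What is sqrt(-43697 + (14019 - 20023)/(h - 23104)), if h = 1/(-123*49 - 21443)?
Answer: I*sqrt(17601136496250280526937)/634666881 ≈ 209.04*I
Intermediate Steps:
h = -1/27470 (h = 1/(-6027 - 21443) = 1/(-27470) = -1/27470 ≈ -3.6403e-5)
sqrt(-43697 + (14019 - 20023)/(h - 23104)) = sqrt(-43697 + (14019 - 20023)/(-1/27470 - 23104)) = sqrt(-43697 - 6004/(-634666881/27470)) = sqrt(-43697 - 6004*(-27470/634666881)) = sqrt(-43697 + 164929880/634666881) = sqrt(-27732873769177/634666881) = I*sqrt(17601136496250280526937)/634666881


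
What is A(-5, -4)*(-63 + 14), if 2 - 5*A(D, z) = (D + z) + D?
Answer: -784/5 ≈ -156.80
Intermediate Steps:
A(D, z) = ⅖ - 2*D/5 - z/5 (A(D, z) = ⅖ - ((D + z) + D)/5 = ⅖ - (z + 2*D)/5 = ⅖ + (-2*D/5 - z/5) = ⅖ - 2*D/5 - z/5)
A(-5, -4)*(-63 + 14) = (⅖ - ⅖*(-5) - ⅕*(-4))*(-63 + 14) = (⅖ + 2 + ⅘)*(-49) = (16/5)*(-49) = -784/5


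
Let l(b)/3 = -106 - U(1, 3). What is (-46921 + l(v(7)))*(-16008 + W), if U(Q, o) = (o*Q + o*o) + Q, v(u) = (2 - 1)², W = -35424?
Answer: 2431602096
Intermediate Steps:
v(u) = 1 (v(u) = 1² = 1)
U(Q, o) = Q + o² + Q*o (U(Q, o) = (Q*o + o²) + Q = (o² + Q*o) + Q = Q + o² + Q*o)
l(b) = -357 (l(b) = 3*(-106 - (1 + 3² + 1*3)) = 3*(-106 - (1 + 9 + 3)) = 3*(-106 - 1*13) = 3*(-106 - 13) = 3*(-119) = -357)
(-46921 + l(v(7)))*(-16008 + W) = (-46921 - 357)*(-16008 - 35424) = -47278*(-51432) = 2431602096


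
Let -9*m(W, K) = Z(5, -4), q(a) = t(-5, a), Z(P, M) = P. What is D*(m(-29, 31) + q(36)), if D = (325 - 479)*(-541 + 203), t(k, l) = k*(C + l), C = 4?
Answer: -93953860/9 ≈ -1.0439e+7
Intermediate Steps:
t(k, l) = k*(4 + l)
q(a) = -20 - 5*a (q(a) = -5*(4 + a) = -20 - 5*a)
m(W, K) = -5/9 (m(W, K) = -1/9*5 = -5/9)
D = 52052 (D = -154*(-338) = 52052)
D*(m(-29, 31) + q(36)) = 52052*(-5/9 + (-20 - 5*36)) = 52052*(-5/9 + (-20 - 180)) = 52052*(-5/9 - 200) = 52052*(-1805/9) = -93953860/9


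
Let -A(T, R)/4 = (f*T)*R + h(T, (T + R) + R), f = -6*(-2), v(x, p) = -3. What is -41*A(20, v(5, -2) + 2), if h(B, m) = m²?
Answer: 13776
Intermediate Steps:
f = 12
A(T, R) = -4*(T + 2*R)² - 48*R*T (A(T, R) = -4*((12*T)*R + ((T + R) + R)²) = -4*(12*R*T + ((R + T) + R)²) = -4*(12*R*T + (T + 2*R)²) = -4*((T + 2*R)² + 12*R*T) = -4*(T + 2*R)² - 48*R*T)
-41*A(20, v(5, -2) + 2) = -41*(-4*(20 + 2*(-3 + 2))² - 48*(-3 + 2)*20) = -41*(-4*(20 + 2*(-1))² - 48*(-1)*20) = -41*(-4*(20 - 2)² + 960) = -41*(-4*18² + 960) = -41*(-4*324 + 960) = -41*(-1296 + 960) = -41*(-336) = 13776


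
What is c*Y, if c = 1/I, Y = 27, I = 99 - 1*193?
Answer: -27/94 ≈ -0.28723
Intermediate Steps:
I = -94 (I = 99 - 193 = -94)
c = -1/94 (c = 1/(-94) = -1/94 ≈ -0.010638)
c*Y = -1/94*27 = -27/94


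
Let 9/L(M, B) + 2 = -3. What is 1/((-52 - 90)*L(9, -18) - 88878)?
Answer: -5/443112 ≈ -1.1284e-5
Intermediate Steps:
L(M, B) = -9/5 (L(M, B) = 9/(-2 - 3) = 9/(-5) = 9*(-1/5) = -9/5)
1/((-52 - 90)*L(9, -18) - 88878) = 1/((-52 - 90)*(-9/5) - 88878) = 1/(-142*(-9/5) - 88878) = 1/(1278/5 - 88878) = 1/(-443112/5) = -5/443112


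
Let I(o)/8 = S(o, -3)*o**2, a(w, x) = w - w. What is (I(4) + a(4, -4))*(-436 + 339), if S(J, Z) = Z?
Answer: 37248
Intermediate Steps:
a(w, x) = 0
I(o) = -24*o**2 (I(o) = 8*(-3*o**2) = -24*o**2)
(I(4) + a(4, -4))*(-436 + 339) = (-24*4**2 + 0)*(-436 + 339) = (-24*16 + 0)*(-97) = (-384 + 0)*(-97) = -384*(-97) = 37248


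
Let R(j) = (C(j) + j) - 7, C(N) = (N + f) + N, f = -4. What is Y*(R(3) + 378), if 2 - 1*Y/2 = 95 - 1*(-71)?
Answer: -123328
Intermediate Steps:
C(N) = -4 + 2*N (C(N) = (N - 4) + N = (-4 + N) + N = -4 + 2*N)
R(j) = -11 + 3*j (R(j) = ((-4 + 2*j) + j) - 7 = (-4 + 3*j) - 7 = -11 + 3*j)
Y = -328 (Y = 4 - 2*(95 - 1*(-71)) = 4 - 2*(95 + 71) = 4 - 2*166 = 4 - 332 = -328)
Y*(R(3) + 378) = -328*((-11 + 3*3) + 378) = -328*((-11 + 9) + 378) = -328*(-2 + 378) = -328*376 = -123328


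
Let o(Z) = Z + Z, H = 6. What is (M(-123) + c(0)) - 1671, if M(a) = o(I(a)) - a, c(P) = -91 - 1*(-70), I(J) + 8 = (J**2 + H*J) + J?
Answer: 26951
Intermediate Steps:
I(J) = -8 + J**2 + 7*J (I(J) = -8 + ((J**2 + 6*J) + J) = -8 + (J**2 + 7*J) = -8 + J**2 + 7*J)
c(P) = -21 (c(P) = -91 + 70 = -21)
o(Z) = 2*Z
M(a) = -16 + 2*a**2 + 13*a (M(a) = 2*(-8 + a**2 + 7*a) - a = (-16 + 2*a**2 + 14*a) - a = -16 + 2*a**2 + 13*a)
(M(-123) + c(0)) - 1671 = ((-16 + 2*(-123)**2 + 13*(-123)) - 21) - 1671 = ((-16 + 2*15129 - 1599) - 21) - 1671 = ((-16 + 30258 - 1599) - 21) - 1671 = (28643 - 21) - 1671 = 28622 - 1671 = 26951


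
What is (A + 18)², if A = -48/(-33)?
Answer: 45796/121 ≈ 378.48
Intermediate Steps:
A = 16/11 (A = -48*(-1/33) = 16/11 ≈ 1.4545)
(A + 18)² = (16/11 + 18)² = (214/11)² = 45796/121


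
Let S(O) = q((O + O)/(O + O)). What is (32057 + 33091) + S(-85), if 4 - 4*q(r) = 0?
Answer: 65149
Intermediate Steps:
q(r) = 1 (q(r) = 1 - 1/4*0 = 1 + 0 = 1)
S(O) = 1
(32057 + 33091) + S(-85) = (32057 + 33091) + 1 = 65148 + 1 = 65149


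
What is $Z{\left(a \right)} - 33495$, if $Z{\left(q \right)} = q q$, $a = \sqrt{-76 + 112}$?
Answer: $-33459$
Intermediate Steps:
$a = 6$ ($a = \sqrt{36} = 6$)
$Z{\left(q \right)} = q^{2}$
$Z{\left(a \right)} - 33495 = 6^{2} - 33495 = 36 - 33495 = -33459$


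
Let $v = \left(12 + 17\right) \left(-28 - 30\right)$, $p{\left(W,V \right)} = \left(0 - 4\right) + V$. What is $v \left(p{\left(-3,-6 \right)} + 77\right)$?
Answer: $-112694$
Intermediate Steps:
$p{\left(W,V \right)} = -4 + V$
$v = -1682$ ($v = 29 \left(-58\right) = -1682$)
$v \left(p{\left(-3,-6 \right)} + 77\right) = - 1682 \left(\left(-4 - 6\right) + 77\right) = - 1682 \left(-10 + 77\right) = \left(-1682\right) 67 = -112694$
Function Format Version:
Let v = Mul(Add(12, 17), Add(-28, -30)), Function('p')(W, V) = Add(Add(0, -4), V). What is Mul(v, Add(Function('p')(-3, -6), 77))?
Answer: -112694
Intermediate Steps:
Function('p')(W, V) = Add(-4, V)
v = -1682 (v = Mul(29, -58) = -1682)
Mul(v, Add(Function('p')(-3, -6), 77)) = Mul(-1682, Add(Add(-4, -6), 77)) = Mul(-1682, Add(-10, 77)) = Mul(-1682, 67) = -112694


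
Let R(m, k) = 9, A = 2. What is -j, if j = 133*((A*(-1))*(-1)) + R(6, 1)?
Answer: -275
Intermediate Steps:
j = 275 (j = 133*((2*(-1))*(-1)) + 9 = 133*(-2*(-1)) + 9 = 133*2 + 9 = 266 + 9 = 275)
-j = -1*275 = -275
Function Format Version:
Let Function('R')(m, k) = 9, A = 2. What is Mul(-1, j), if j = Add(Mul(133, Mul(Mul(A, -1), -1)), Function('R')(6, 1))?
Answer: -275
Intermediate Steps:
j = 275 (j = Add(Mul(133, Mul(Mul(2, -1), -1)), 9) = Add(Mul(133, Mul(-2, -1)), 9) = Add(Mul(133, 2), 9) = Add(266, 9) = 275)
Mul(-1, j) = Mul(-1, 275) = -275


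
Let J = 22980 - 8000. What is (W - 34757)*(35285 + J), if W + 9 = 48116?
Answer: 671037750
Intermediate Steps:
W = 48107 (W = -9 + 48116 = 48107)
J = 14980
(W - 34757)*(35285 + J) = (48107 - 34757)*(35285 + 14980) = 13350*50265 = 671037750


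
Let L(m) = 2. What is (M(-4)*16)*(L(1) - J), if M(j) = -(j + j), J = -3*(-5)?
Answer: -1664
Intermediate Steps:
J = 15
M(j) = -2*j
(M(-4)*16)*(L(1) - J) = (-2*(-4)*16)*(2 - 1*15) = (8*16)*(2 - 15) = 128*(-13) = -1664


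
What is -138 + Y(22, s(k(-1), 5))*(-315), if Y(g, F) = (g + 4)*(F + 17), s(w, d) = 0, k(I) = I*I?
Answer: -139368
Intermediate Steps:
k(I) = I²
Y(g, F) = (4 + g)*(17 + F)
-138 + Y(22, s(k(-1), 5))*(-315) = -138 + (68 + 4*0 + 17*22 + 0*22)*(-315) = -138 + (68 + 0 + 374 + 0)*(-315) = -138 + 442*(-315) = -138 - 139230 = -139368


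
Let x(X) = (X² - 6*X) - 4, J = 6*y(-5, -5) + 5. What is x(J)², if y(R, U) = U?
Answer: 594441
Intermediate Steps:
J = -25 (J = 6*(-5) + 5 = -30 + 5 = -25)
x(X) = -4 + X² - 6*X
x(J)² = (-4 + (-25)² - 6*(-25))² = (-4 + 625 + 150)² = 771² = 594441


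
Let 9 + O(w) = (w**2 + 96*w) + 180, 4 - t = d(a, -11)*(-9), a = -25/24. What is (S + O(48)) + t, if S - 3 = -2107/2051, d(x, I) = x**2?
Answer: 133115541/18752 ≈ 7098.7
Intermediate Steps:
a = -25/24 (a = -25*1/24 = -25/24 ≈ -1.0417)
t = 881/64 (t = 4 - (-25/24)**2*(-9) = 4 - 625*(-9)/576 = 4 - 1*(-625/64) = 4 + 625/64 = 881/64 ≈ 13.766)
O(w) = 171 + w**2 + 96*w (O(w) = -9 + ((w**2 + 96*w) + 180) = -9 + (180 + w**2 + 96*w) = 171 + w**2 + 96*w)
S = 578/293 (S = 3 - 2107/2051 = 3 - 2107*1/2051 = 3 - 301/293 = 578/293 ≈ 1.9727)
(S + O(48)) + t = (578/293 + (171 + 48**2 + 96*48)) + 881/64 = (578/293 + (171 + 2304 + 4608)) + 881/64 = (578/293 + 7083) + 881/64 = 2075897/293 + 881/64 = 133115541/18752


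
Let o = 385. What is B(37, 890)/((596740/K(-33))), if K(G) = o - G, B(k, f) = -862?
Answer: -90079/149185 ≈ -0.60381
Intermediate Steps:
K(G) = 385 - G
B(37, 890)/((596740/K(-33))) = -862/(596740/(385 - 1*(-33))) = -862/(596740/(385 + 33)) = -862/(596740/418) = -862/(596740*(1/418)) = -862/298370/209 = -862*209/298370 = -90079/149185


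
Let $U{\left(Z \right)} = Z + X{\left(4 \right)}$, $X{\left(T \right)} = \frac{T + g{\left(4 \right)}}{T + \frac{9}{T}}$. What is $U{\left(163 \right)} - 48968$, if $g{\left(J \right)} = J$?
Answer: $- \frac{1220093}{25} \approx -48804.0$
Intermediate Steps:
$X{\left(T \right)} = \frac{4 + T}{T + \frac{9}{T}}$ ($X{\left(T \right)} = \frac{T + 4}{T + \frac{9}{T}} = \frac{4 + T}{T + \frac{9}{T}}$)
$U{\left(Z \right)} = \frac{32}{25} + Z$ ($U{\left(Z \right)} = Z + \frac{4 \left(4 + 4\right)}{9 + 4^{2}} = Z + 4 \frac{1}{9 + 16} \cdot 8 = Z + 4 \cdot \frac{1}{25} \cdot 8 = Z + \frac{32}{25} = \frac{32}{25} + Z$)
$U{\left(163 \right)} - 48968 = \left(\frac{32}{25} + 163\right) - 48968 = \frac{4107}{25} - 48968 = - \frac{1220093}{25}$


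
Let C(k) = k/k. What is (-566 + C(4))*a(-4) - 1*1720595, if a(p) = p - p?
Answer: -1720595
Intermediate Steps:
a(p) = 0
C(k) = 1
(-566 + C(4))*a(-4) - 1*1720595 = (-566 + 1)*0 - 1*1720595 = -565*0 - 1720595 = 0 - 1720595 = -1720595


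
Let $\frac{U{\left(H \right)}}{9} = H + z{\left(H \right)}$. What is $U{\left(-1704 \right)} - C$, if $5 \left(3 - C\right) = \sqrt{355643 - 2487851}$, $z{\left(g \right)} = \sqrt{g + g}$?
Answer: $-15339 + 36 i \sqrt{213} + \frac{12 i \sqrt{14807}}{5} \approx -15339.0 + 817.44 i$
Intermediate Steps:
$z{\left(g \right)} = \sqrt{2} \sqrt{g}$ ($z{\left(g \right)} = \sqrt{2 g} = \sqrt{2} \sqrt{g}$)
$U{\left(H \right)} = 9 H + 9 \sqrt{2} \sqrt{H}$ ($U{\left(H \right)} = 9 \left(H + \sqrt{2} \sqrt{H}\right) = 9 H + 9 \sqrt{2} \sqrt{H}$)
$C = 3 - \frac{12 i \sqrt{14807}}{5}$ ($C = 3 - \frac{\sqrt{355643 - 2487851}}{5} = 3 - \frac{\sqrt{-2132208}}{5} = 3 - \frac{12 i \sqrt{14807}}{5} \approx 3.0 - 292.04 i$)
$U{\left(-1704 \right)} - C = \left(9 \left(-1704\right) + 9 \sqrt{2} \sqrt{-1704}\right) - \left(3 - \frac{12 i \sqrt{14807}}{5}\right) = \left(-15336 + 9 \sqrt{2} \cdot 2 i \sqrt{426}\right) - \left(3 - \frac{12 i \sqrt{14807}}{5}\right) = \left(-15336 + 36 i \sqrt{213}\right) - \left(3 - \frac{12 i \sqrt{14807}}{5}\right) = -15339 + 36 i \sqrt{213} + \frac{12 i \sqrt{14807}}{5}$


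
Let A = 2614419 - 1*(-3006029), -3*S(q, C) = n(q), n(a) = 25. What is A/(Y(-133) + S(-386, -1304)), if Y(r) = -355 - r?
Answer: -16861344/691 ≈ -24401.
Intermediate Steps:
S(q, C) = -25/3 (S(q, C) = -⅓*25 = -25/3)
A = 5620448 (A = 2614419 + 3006029 = 5620448)
A/(Y(-133) + S(-386, -1304)) = 5620448/((-355 - 1*(-133)) - 25/3) = 5620448/((-355 + 133) - 25/3) = 5620448/(-222 - 25/3) = 5620448/(-691/3) = 5620448*(-3/691) = -16861344/691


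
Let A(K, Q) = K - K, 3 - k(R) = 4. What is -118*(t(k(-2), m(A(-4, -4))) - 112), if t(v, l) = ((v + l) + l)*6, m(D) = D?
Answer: 13924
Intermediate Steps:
k(R) = -1 (k(R) = 3 - 1*4 = 3 - 4 = -1)
A(K, Q) = 0
t(v, l) = 6*v + 12*l (t(v, l) = ((l + v) + l)*6 = (v + 2*l)*6 = 6*v + 12*l)
-118*(t(k(-2), m(A(-4, -4))) - 112) = -118*((6*(-1) + 12*0) - 112) = -118*((-6 + 0) - 112) = -118*(-6 - 112) = -118*(-118) = 13924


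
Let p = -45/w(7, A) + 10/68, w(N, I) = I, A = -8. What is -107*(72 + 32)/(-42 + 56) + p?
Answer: -751209/952 ≈ -789.08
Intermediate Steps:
p = 785/136 (p = -45/(-8) + 10/68 = -45*(-⅛) + 10*(1/68) = 45/8 + 5/34 = 785/136 ≈ 5.7721)
-107*(72 + 32)/(-42 + 56) + p = -107*(72 + 32)/(-42 + 56) + 785/136 = -11128/14 + 785/136 = -107*52/7 + 785/136 = -5564/7 + 785/136 = -751209/952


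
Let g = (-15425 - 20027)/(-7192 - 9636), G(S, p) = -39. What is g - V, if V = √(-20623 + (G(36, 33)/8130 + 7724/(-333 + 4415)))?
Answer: 8863/4207 - I*√630865364480457730/5531110 ≈ 2.1067 - 143.6*I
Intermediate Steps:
g = 8863/4207 (g = -35452/(-16828) = -35452*(-1/16828) = 8863/4207 ≈ 2.1067)
V = I*√630865364480457730/5531110 (V = √(-20623 + (-39/8130 + 7724/(-333 + 4415))) = √(-20623 + (-39*1/8130 + 7724/4082)) = √(-20623 + (-13/2710 + 7724*(1/4082))) = √(-20623 + (-13/2710 + 3862/2041)) = √(-20623 + 10439487/5531110) = √(-114057642043/5531110) = I*√630865364480457730/5531110 ≈ 143.6*I)
g - V = 8863/4207 - I*√630865364480457730/5531110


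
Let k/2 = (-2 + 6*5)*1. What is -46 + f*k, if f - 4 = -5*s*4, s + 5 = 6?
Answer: -942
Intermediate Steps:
s = 1 (s = -5 + 6 = 1)
f = -16 (f = 4 - 5*1*4 = 4 - 5*4 = 4 - 20 = -16)
k = 56 (k = 2*((-2 + 6*5)*1) = 2*((-2 + 30)*1) = 2*(28*1) = 2*28 = 56)
-46 + f*k = -46 - 16*56 = -46 - 896 = -942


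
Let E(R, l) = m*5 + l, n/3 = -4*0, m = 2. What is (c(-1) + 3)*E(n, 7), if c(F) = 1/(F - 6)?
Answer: 340/7 ≈ 48.571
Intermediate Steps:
n = 0 (n = 3*(-4*0) = 3*0 = 0)
E(R, l) = 10 + l (E(R, l) = 2*5 + l = 10 + l)
c(F) = 1/(-6 + F)
(c(-1) + 3)*E(n, 7) = (1/(-6 - 1) + 3)*(10 + 7) = (1/(-7) + 3)*17 = (-⅐ + 3)*17 = (20/7)*17 = 340/7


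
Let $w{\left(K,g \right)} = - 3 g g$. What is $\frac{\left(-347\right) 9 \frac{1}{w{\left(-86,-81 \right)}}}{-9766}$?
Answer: $- \frac{347}{21358242} \approx -1.6247 \cdot 10^{-5}$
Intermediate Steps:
$w{\left(K,g \right)} = - 3 g^{2}$
$\frac{\left(-347\right) 9 \frac{1}{w{\left(-86,-81 \right)}}}{-9766} = \frac{\left(-347\right) 9 \frac{1}{\left(-3\right) \left(-81\right)^{2}}}{-9766} = - \frac{3123}{\left(-3\right) 6561} \left(- \frac{1}{9766}\right) = - \frac{3123}{-19683} \left(- \frac{1}{9766}\right) = \left(-3123\right) \left(- \frac{1}{19683}\right) \left(- \frac{1}{9766}\right) = \frac{347}{2187} \left(- \frac{1}{9766}\right) = - \frac{347}{21358242}$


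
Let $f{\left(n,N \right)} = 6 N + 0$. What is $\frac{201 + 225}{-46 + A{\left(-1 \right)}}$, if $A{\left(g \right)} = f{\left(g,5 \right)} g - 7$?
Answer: $- \frac{426}{83} \approx -5.1325$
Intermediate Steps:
$f{\left(n,N \right)} = 6 N$
$A{\left(g \right)} = -7 + 30 g$ ($A{\left(g \right)} = 6 \cdot 5 g - 7 = 30 g - 7 = -7 + 30 g$)
$\frac{201 + 225}{-46 + A{\left(-1 \right)}} = \frac{201 + 225}{-46 + \left(-7 + 30 \left(-1\right)\right)} = \frac{426}{-46 - 37} = \frac{426}{-83} = 426 \left(- \frac{1}{83}\right) = - \frac{426}{83}$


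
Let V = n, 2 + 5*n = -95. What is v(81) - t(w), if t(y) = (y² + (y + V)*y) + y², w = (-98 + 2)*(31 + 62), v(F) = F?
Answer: -1196503371/5 ≈ -2.3930e+8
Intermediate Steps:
w = -8928 (w = -96*93 = -8928)
n = -97/5 (n = -⅖ + (⅕)*(-95) = -⅖ - 19 = -97/5 ≈ -19.400)
V = -97/5 ≈ -19.400
t(y) = 2*y² + y*(-97/5 + y) (t(y) = (y² + (y - 97/5)*y) + y² = (y² + (-97/5 + y)*y) + y² = (y² + y*(-97/5 + y)) + y² = 2*y² + y*(-97/5 + y))
v(81) - t(w) = 81 - (-8928)*(-97 + 15*(-8928))/5 = 81 - (-8928)*(-97 - 133920)/5 = 81 - (-8928)*(-134017)/5 = 81 - 1*1196503776/5 = 81 - 1196503776/5 = -1196503371/5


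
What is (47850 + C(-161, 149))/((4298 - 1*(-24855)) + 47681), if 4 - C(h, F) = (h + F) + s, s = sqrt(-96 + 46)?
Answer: 23933/38417 - 5*I*sqrt(2)/76834 ≈ 0.62298 - 9.2031e-5*I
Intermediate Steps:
s = 5*I*sqrt(2) (s = sqrt(-50) = 5*I*sqrt(2) ≈ 7.0711*I)
C(h, F) = 4 - F - h - 5*I*sqrt(2) (C(h, F) = 4 - ((h + F) + 5*I*sqrt(2)) = 4 - ((F + h) + 5*I*sqrt(2)) = 4 - (F + h + 5*I*sqrt(2)) = 4 + (-F - h - 5*I*sqrt(2)) = 4 - F - h - 5*I*sqrt(2))
(47850 + C(-161, 149))/((4298 - 1*(-24855)) + 47681) = (47850 + (4 - 1*149 - 1*(-161) - 5*I*sqrt(2)))/((4298 - 1*(-24855)) + 47681) = (47850 + (4 - 149 + 161 - 5*I*sqrt(2)))/((4298 + 24855) + 47681) = (47850 + (16 - 5*I*sqrt(2)))/(29153 + 47681) = (47866 - 5*I*sqrt(2))/76834 = (47866 - 5*I*sqrt(2))*(1/76834) = 23933/38417 - 5*I*sqrt(2)/76834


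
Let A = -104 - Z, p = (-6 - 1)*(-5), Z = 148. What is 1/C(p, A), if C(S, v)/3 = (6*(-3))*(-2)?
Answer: 1/108 ≈ 0.0092593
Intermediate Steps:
p = 35 (p = -7*(-5) = 35)
A = -252 (A = -104 - 1*148 = -104 - 148 = -252)
C(S, v) = 108 (C(S, v) = 3*((6*(-3))*(-2)) = 3*(-18*(-2)) = 3*36 = 108)
1/C(p, A) = 1/108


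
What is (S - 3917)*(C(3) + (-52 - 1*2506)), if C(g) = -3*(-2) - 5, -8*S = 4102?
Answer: 45307483/4 ≈ 1.1327e+7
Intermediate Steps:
S = -2051/4 (S = -1/8*4102 = -2051/4 ≈ -512.75)
C(g) = 1 (C(g) = 6 - 5 = 1)
(S - 3917)*(C(3) + (-52 - 1*2506)) = (-2051/4 - 3917)*(1 + (-52 - 1*2506)) = -17719*(1 + (-52 - 2506))/4 = -17719*(1 - 2558)/4 = -17719/4*(-2557) = 45307483/4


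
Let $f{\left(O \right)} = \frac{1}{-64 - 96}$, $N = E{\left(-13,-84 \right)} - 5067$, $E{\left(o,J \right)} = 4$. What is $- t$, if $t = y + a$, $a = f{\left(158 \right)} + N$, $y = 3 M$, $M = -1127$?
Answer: $\frac{1351041}{160} \approx 8444.0$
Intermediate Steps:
$N = -5063$ ($N = 4 - 5067 = -5063$)
$y = -3381$ ($y = 3 \left(-1127\right) = -3381$)
$f{\left(O \right)} = - \frac{1}{160}$ ($f{\left(O \right)} = \frac{1}{-160} = - \frac{1}{160}$)
$a = - \frac{810081}{160}$ ($a = - \frac{1}{160} - 5063 = - \frac{810081}{160} \approx -5063.0$)
$t = - \frac{1351041}{160}$ ($t = -3381 - \frac{810081}{160} = - \frac{1351041}{160} \approx -8444.0$)
$- t = \left(-1\right) \left(- \frac{1351041}{160}\right) = \frac{1351041}{160}$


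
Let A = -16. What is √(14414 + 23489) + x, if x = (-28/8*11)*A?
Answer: 616 + √37903 ≈ 810.69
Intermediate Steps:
x = 616 (x = (-28/8*11)*(-16) = (-28*⅛*11)*(-16) = -7/2*11*(-16) = -77/2*(-16) = 616)
√(14414 + 23489) + x = √(14414 + 23489) + 616 = √37903 + 616 = 616 + √37903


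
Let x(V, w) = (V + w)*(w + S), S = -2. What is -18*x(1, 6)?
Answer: -504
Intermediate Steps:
x(V, w) = (-2 + w)*(V + w) (x(V, w) = (V + w)*(w - 2) = (V + w)*(-2 + w) = (-2 + w)*(V + w))
-18*x(1, 6) = -18*(6² - 2*1 - 2*6 + 1*6) = -18*(36 - 2 - 12 + 6) = -18*28 = -504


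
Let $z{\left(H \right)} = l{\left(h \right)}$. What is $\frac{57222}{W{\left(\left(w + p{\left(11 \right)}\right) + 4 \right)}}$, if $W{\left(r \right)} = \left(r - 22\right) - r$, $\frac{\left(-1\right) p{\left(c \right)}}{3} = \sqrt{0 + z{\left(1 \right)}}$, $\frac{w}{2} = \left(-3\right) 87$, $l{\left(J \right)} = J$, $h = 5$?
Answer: $-2601$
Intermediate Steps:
$z{\left(H \right)} = 5$
$w = -522$ ($w = 2 \left(\left(-3\right) 87\right) = 2 \left(-261\right) = -522$)
$p{\left(c \right)} = - 3 \sqrt{5}$ ($p{\left(c \right)} = - 3 \sqrt{0 + 5} = - 3 \sqrt{5}$)
$W{\left(r \right)} = -22$ ($W{\left(r \right)} = \left(-22 + r\right) - r = -22$)
$\frac{57222}{W{\left(\left(w + p{\left(11 \right)}\right) + 4 \right)}} = \frac{57222}{-22} = 57222 \left(- \frac{1}{22}\right) = -2601$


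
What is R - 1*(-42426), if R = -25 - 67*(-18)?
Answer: 43607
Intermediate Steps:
R = 1181 (R = -25 + 1206 = 1181)
R - 1*(-42426) = 1181 - 1*(-42426) = 1181 + 42426 = 43607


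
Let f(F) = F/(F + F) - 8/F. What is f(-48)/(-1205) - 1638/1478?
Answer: -2962163/2671485 ≈ -1.1088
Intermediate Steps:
f(F) = ½ - 8/F (f(F) = F/((2*F)) - 8/F = F*(1/(2*F)) - 8/F = ½ - 8/F)
f(-48)/(-1205) - 1638/1478 = ((½)*(-16 - 48)/(-48))/(-1205) - 1638/1478 = ((½)*(-1/48)*(-64))*(-1/1205) - 1638*1/1478 = (⅔)*(-1/1205) - 819/739 = -2/3615 - 819/739 = -2962163/2671485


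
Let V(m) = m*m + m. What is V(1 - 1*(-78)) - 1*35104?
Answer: -28784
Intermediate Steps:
V(m) = m + m² (V(m) = m² + m = m + m²)
V(1 - 1*(-78)) - 1*35104 = (1 - 1*(-78))*(1 + (1 - 1*(-78))) - 1*35104 = (1 + 78)*(1 + (1 + 78)) - 35104 = 79*(1 + 79) - 35104 = 79*80 - 35104 = 6320 - 35104 = -28784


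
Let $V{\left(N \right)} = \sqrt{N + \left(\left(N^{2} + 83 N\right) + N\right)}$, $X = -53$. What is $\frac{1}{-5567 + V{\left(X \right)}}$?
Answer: $- \frac{5567}{30993185} - \frac{4 i \sqrt{106}}{30993185} \approx -0.00017962 - 1.3288 \cdot 10^{-6} i$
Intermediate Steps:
$V{\left(N \right)} = \sqrt{N^{2} + 85 N}$ ($V{\left(N \right)} = \sqrt{N + \left(N^{2} + 84 N\right)} = \sqrt{N^{2} + 85 N}$)
$\frac{1}{-5567 + V{\left(X \right)}} = \frac{1}{-5567 + \sqrt{- 53 \left(85 - 53\right)}} = \frac{1}{-5567 + \sqrt{\left(-53\right) 32}} = \frac{1}{-5567 + \sqrt{-1696}} = \frac{1}{-5567 + 4 i \sqrt{106}}$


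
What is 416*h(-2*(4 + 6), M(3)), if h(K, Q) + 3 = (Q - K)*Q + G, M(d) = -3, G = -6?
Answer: -24960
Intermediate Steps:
h(K, Q) = -9 + Q*(Q - K) (h(K, Q) = -3 + ((Q - K)*Q - 6) = -3 + (Q*(Q - K) - 6) = -3 + (-6 + Q*(Q - K)) = -9 + Q*(Q - K))
416*h(-2*(4 + 6), M(3)) = 416*(-9 + (-3)² - 1*(-2*(4 + 6))*(-3)) = 416*(-9 + 9 - 1*(-2*10)*(-3)) = 416*(-9 + 9 - 1*(-20)*(-3)) = 416*(-9 + 9 - 60) = 416*(-60) = -24960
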